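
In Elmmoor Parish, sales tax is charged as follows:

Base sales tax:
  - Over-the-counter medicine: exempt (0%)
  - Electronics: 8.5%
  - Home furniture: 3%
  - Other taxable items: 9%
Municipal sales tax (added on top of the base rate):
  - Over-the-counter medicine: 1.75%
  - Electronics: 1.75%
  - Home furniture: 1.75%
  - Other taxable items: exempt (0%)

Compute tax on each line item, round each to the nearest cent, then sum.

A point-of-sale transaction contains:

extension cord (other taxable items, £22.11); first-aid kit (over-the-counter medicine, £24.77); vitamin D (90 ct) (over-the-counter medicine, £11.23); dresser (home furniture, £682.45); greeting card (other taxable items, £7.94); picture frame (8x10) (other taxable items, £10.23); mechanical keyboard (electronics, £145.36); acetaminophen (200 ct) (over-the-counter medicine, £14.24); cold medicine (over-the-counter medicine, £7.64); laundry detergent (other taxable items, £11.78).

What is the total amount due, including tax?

Extension cord £22.11: other taxable items → 9% + 0% municipal = 9% → £1.99
First-aid kit £24.77: over-the-counter medicine → 0% + 1.75% municipal = 1.75% → £0.43
Vitamin D (90 ct) £11.23: over-the-counter medicine → 0% + 1.75% municipal = 1.75% → £0.20
Dresser £682.45: home furniture → 3% + 1.75% municipal = 4.75% → £32.42
Greeting card £7.94: other taxable items → 9% + 0% municipal = 9% → £0.71
Picture frame (8x10) £10.23: other taxable items → 9% + 0% municipal = 9% → £0.92
Mechanical keyboard £145.36: electronics → 8.5% + 1.75% municipal = 10.25% → £14.90
Acetaminophen (200 ct) £14.24: over-the-counter medicine → 0% + 1.75% municipal = 1.75% → £0.25
Cold medicine £7.64: over-the-counter medicine → 0% + 1.75% municipal = 1.75% → £0.13
Laundry detergent £11.78: other taxable items → 9% + 0% municipal = 9% → £1.06
Subtotal = £937.75; tax = £53.01; total due = £990.76

£990.76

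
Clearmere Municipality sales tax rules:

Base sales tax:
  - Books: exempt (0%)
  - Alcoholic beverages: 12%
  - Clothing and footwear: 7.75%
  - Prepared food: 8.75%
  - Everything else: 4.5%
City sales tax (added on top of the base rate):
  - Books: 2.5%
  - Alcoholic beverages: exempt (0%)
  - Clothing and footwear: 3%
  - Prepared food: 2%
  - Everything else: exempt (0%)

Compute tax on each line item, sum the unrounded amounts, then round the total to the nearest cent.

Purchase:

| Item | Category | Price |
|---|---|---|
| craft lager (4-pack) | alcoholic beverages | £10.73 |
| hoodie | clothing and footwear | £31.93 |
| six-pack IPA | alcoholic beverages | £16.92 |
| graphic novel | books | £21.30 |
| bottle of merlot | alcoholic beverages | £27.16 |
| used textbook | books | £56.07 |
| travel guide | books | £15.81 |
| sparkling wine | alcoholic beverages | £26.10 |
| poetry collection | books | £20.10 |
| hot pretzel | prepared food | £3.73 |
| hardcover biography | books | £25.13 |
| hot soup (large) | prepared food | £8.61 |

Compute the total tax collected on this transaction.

£17.93

Craft lager (4-pack) £10.73: alcoholic beverages → 12% + 0% city = 12% → £1.2876
Hoodie £31.93: clothing and footwear → 7.75% + 3% city = 10.75% → £3.432475
Six-pack IPA £16.92: alcoholic beverages → 12% + 0% city = 12% → £2.0304
Graphic novel £21.30: books → 0% + 2.5% city = 2.5% → £0.5325
Bottle of merlot £27.16: alcoholic beverages → 12% + 0% city = 12% → £3.2592
Used textbook £56.07: books → 0% + 2.5% city = 2.5% → £1.40175
Travel guide £15.81: books → 0% + 2.5% city = 2.5% → £0.39525
Sparkling wine £26.10: alcoholic beverages → 12% + 0% city = 12% → £3.132
Poetry collection £20.10: books → 0% + 2.5% city = 2.5% → £0.5025
Hot pretzel £3.73: prepared food → 8.75% + 2% city = 10.75% → £0.400975
Hardcover biography £25.13: books → 0% + 2.5% city = 2.5% → £0.62825
Hot soup (large) £8.61: prepared food → 8.75% + 2% city = 10.75% → £0.925575
Unrounded tax sum = £17.928475 → £17.93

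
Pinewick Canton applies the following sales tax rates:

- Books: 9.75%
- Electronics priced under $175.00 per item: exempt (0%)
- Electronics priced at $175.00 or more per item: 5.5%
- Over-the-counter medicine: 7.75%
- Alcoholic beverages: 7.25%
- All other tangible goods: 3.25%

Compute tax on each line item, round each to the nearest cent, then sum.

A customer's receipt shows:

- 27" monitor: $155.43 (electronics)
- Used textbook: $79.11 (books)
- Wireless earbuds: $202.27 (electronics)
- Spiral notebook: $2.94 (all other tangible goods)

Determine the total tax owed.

$18.93

27" monitor $155.43: electronics, under $175.00 → 0% → $0.00
Used textbook $79.11: books → 9.75% → $7.71
Wireless earbuds $202.27: electronics, $175.00 or more → 5.5% → $11.12
Spiral notebook $2.94: all other tangible goods → 3.25% → $0.10
Total tax = $7.71 + $11.12 + $0.10 = $18.93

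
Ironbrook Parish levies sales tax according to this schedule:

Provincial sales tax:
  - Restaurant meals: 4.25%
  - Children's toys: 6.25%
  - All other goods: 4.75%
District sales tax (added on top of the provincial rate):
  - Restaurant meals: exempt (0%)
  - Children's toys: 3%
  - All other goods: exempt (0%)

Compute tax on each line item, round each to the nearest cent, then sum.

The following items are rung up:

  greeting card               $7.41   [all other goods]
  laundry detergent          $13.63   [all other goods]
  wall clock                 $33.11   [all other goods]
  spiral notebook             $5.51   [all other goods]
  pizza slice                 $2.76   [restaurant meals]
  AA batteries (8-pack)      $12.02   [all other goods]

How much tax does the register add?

Greeting card $7.41: all other goods → 4.75% + 0% district = 4.75% → $0.35
Laundry detergent $13.63: all other goods → 4.75% + 0% district = 4.75% → $0.65
Wall clock $33.11: all other goods → 4.75% + 0% district = 4.75% → $1.57
Spiral notebook $5.51: all other goods → 4.75% + 0% district = 4.75% → $0.26
Pizza slice $2.76: restaurant meals → 4.25% + 0% district = 4.25% → $0.12
AA batteries (8-pack) $12.02: all other goods → 4.75% + 0% district = 4.75% → $0.57
Total tax = $0.35 + $0.65 + $1.57 + $0.26 + $0.12 + $0.57 = $3.52

$3.52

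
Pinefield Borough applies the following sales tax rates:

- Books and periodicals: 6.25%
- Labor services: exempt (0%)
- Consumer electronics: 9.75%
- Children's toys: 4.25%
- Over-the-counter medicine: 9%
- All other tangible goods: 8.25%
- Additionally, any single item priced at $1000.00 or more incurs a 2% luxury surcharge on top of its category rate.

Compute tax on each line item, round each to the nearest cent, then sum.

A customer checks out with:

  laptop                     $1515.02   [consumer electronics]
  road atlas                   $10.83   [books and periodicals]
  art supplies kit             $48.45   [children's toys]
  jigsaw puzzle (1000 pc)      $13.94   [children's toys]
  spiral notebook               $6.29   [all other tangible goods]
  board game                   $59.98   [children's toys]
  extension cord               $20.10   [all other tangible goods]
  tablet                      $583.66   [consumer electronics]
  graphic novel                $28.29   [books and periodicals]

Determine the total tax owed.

Laptop $1515.02: consumer electronics → 9.75% + 2% surcharge = 11.75% → $178.01
Road atlas $10.83: books and periodicals → 6.25% → $0.68
Art supplies kit $48.45: children's toys → 4.25% → $2.06
Jigsaw puzzle (1000 pc) $13.94: children's toys → 4.25% → $0.59
Spiral notebook $6.29: all other tangible goods → 8.25% → $0.52
Board game $59.98: children's toys → 4.25% → $2.55
Extension cord $20.10: all other tangible goods → 8.25% → $1.66
Tablet $583.66: consumer electronics → 9.75% → $56.91
Graphic novel $28.29: books and periodicals → 6.25% → $1.77
Total tax = $178.01 + $0.68 + $2.06 + $0.59 + $0.52 + $2.55 + $1.66 + $56.91 + $1.77 = $244.75

$244.75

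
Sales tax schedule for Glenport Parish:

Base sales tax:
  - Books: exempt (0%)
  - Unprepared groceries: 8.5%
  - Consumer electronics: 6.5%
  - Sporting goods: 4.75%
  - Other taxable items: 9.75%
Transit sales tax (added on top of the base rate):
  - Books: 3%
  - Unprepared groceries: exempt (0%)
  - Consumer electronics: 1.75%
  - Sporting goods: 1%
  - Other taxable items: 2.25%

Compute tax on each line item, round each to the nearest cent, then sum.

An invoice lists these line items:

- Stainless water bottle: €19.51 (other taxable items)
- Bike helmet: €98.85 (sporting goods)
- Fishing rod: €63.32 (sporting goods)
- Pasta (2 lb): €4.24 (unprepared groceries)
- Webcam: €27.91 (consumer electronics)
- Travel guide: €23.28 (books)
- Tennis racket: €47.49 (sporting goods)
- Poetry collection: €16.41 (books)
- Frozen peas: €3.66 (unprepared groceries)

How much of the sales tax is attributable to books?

€1.19

Travel guide €23.28: books → 0% + 3% transit = 3% → €0.70
Poetry collection €16.41: books → 0% + 3% transit = 3% → €0.49
Tax on books = €0.70 + €0.49 = €1.19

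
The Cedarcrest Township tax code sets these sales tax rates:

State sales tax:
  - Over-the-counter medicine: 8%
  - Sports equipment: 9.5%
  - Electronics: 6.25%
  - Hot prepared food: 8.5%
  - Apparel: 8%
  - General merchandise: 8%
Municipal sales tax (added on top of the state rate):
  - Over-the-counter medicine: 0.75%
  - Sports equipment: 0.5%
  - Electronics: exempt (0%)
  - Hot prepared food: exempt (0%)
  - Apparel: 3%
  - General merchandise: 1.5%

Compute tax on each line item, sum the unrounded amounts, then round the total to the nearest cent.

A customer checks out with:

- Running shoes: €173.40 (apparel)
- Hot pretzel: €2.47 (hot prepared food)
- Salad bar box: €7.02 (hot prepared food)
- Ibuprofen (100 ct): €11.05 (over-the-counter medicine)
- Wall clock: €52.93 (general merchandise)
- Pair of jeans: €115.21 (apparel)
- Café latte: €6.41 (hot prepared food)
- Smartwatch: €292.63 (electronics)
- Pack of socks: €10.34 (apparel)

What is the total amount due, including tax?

€729.98

Running shoes €173.40: apparel → 8% + 3% municipal = 11% → €19.074
Hot pretzel €2.47: hot prepared food → 8.5% + 0% municipal = 8.5% → €0.20995
Salad bar box €7.02: hot prepared food → 8.5% + 0% municipal = 8.5% → €0.5967
Ibuprofen (100 ct) €11.05: over-the-counter medicine → 8% + 0.75% municipal = 8.75% → €0.966875
Wall clock €52.93: general merchandise → 8% + 1.5% municipal = 9.5% → €5.02835
Pair of jeans €115.21: apparel → 8% + 3% municipal = 11% → €12.6731
Café latte €6.41: hot prepared food → 8.5% + 0% municipal = 8.5% → €0.54485
Smartwatch €292.63: electronics → 6.25% + 0% municipal = 6.25% → €18.289375
Pack of socks €10.34: apparel → 8% + 3% municipal = 11% → €1.1374
Subtotal = €671.46; unrounded tax = €58.5206 → €58.52; total due = €729.98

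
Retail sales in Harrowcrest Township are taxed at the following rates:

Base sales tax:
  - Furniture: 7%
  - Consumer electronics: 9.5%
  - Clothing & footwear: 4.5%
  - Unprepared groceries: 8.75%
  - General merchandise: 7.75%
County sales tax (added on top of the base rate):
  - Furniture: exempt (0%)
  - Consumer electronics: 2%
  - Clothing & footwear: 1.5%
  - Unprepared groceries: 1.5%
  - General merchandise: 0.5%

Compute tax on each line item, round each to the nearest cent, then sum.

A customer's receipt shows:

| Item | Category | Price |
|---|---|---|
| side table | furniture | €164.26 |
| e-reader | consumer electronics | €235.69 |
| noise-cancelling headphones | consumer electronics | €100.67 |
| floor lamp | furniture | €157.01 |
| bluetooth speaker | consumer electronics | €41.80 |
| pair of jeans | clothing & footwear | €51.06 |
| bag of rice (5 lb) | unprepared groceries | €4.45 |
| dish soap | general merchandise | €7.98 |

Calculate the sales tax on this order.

Side table €164.26: furniture → 7% + 0% county = 7% → €11.50
E-reader €235.69: consumer electronics → 9.5% + 2% county = 11.5% → €27.10
Noise-cancelling headphones €100.67: consumer electronics → 9.5% + 2% county = 11.5% → €11.58
Floor lamp €157.01: furniture → 7% + 0% county = 7% → €10.99
Bluetooth speaker €41.80: consumer electronics → 9.5% + 2% county = 11.5% → €4.81
Pair of jeans €51.06: clothing & footwear → 4.5% + 1.5% county = 6% → €3.06
Bag of rice (5 lb) €4.45: unprepared groceries → 8.75% + 1.5% county = 10.25% → €0.46
Dish soap €7.98: general merchandise → 7.75% + 0.5% county = 8.25% → €0.66
Total tax = €11.50 + €27.10 + €11.58 + €10.99 + €4.81 + €3.06 + €0.46 + €0.66 = €70.16

€70.16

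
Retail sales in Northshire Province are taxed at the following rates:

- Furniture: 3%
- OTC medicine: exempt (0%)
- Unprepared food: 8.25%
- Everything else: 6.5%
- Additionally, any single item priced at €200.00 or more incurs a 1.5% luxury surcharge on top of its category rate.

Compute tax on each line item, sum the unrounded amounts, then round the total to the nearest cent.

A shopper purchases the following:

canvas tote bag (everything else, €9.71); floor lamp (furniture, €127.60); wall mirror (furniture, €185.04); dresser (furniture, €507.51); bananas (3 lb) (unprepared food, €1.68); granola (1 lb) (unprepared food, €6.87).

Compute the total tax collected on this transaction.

Canvas tote bag €9.71: everything else → 6.5% → €0.63115
Floor lamp €127.60: furniture → 3% → €3.828
Wall mirror €185.04: furniture → 3% → €5.5512
Dresser €507.51: furniture → 3% + 1.5% surcharge = 4.5% → €22.83795
Bananas (3 lb) €1.68: unprepared food → 8.25% → €0.1386
Granola (1 lb) €6.87: unprepared food → 8.25% → €0.566775
Unrounded tax sum = €33.553675 → €33.55

€33.55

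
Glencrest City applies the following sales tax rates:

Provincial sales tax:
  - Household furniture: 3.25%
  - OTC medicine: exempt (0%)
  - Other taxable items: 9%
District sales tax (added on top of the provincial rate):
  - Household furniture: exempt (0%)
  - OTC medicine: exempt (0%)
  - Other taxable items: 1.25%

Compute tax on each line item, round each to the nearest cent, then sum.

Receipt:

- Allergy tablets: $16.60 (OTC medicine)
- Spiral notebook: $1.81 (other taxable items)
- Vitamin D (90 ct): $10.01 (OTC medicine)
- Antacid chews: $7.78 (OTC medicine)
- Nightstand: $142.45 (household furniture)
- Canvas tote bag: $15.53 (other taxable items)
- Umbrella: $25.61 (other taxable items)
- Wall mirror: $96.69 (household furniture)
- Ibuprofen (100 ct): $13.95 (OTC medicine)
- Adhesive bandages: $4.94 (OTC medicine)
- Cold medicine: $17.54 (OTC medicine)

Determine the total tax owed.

Allergy tablets $16.60: OTC medicine → 0% + 0% district = 0% → $0.00
Spiral notebook $1.81: other taxable items → 9% + 1.25% district = 10.25% → $0.19
Vitamin D (90 ct) $10.01: OTC medicine → 0% + 0% district = 0% → $0.00
Antacid chews $7.78: OTC medicine → 0% + 0% district = 0% → $0.00
Nightstand $142.45: household furniture → 3.25% + 0% district = 3.25% → $4.63
Canvas tote bag $15.53: other taxable items → 9% + 1.25% district = 10.25% → $1.59
Umbrella $25.61: other taxable items → 9% + 1.25% district = 10.25% → $2.63
Wall mirror $96.69: household furniture → 3.25% + 0% district = 3.25% → $3.14
Ibuprofen (100 ct) $13.95: OTC medicine → 0% + 0% district = 0% → $0.00
Adhesive bandages $4.94: OTC medicine → 0% + 0% district = 0% → $0.00
Cold medicine $17.54: OTC medicine → 0% + 0% district = 0% → $0.00
Total tax = $0.19 + $4.63 + $1.59 + $2.63 + $3.14 = $12.18

$12.18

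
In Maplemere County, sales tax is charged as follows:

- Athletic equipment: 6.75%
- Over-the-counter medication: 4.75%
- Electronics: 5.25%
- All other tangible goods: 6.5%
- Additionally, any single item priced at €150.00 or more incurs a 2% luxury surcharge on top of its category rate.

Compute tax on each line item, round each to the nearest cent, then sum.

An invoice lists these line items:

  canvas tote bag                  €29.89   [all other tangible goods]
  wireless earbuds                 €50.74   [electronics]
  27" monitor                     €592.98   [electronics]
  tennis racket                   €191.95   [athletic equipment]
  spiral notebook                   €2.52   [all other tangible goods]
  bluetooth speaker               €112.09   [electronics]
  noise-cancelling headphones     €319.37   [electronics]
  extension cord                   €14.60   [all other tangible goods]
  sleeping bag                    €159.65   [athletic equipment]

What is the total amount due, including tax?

Canvas tote bag €29.89: all other tangible goods → 6.5% → €1.94
Wireless earbuds €50.74: electronics → 5.25% → €2.66
27" monitor €592.98: electronics → 5.25% + 2% surcharge = 7.25% → €42.99
Tennis racket €191.95: athletic equipment → 6.75% + 2% surcharge = 8.75% → €16.80
Spiral notebook €2.52: all other tangible goods → 6.5% → €0.16
Bluetooth speaker €112.09: electronics → 5.25% → €5.88
Noise-cancelling headphones €319.37: electronics → 5.25% + 2% surcharge = 7.25% → €23.15
Extension cord €14.60: all other tangible goods → 6.5% → €0.95
Sleeping bag €159.65: athletic equipment → 6.75% + 2% surcharge = 8.75% → €13.97
Subtotal = €1473.79; tax = €108.50; total due = €1582.29

€1582.29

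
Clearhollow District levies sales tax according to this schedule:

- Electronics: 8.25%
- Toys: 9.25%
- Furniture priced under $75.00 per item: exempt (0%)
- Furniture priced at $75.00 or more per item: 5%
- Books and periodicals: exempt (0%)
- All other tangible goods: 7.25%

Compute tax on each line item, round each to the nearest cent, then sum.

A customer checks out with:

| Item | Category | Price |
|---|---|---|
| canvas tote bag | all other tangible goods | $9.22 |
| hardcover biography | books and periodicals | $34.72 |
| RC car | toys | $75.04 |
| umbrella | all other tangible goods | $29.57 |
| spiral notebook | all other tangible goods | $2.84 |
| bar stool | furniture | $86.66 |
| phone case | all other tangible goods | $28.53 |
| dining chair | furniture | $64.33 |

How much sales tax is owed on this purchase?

$16.36

Canvas tote bag $9.22: all other tangible goods → 7.25% → $0.67
Hardcover biography $34.72: books and periodicals → 0% → $0.00
RC car $75.04: toys → 9.25% → $6.94
Umbrella $29.57: all other tangible goods → 7.25% → $2.14
Spiral notebook $2.84: all other tangible goods → 7.25% → $0.21
Bar stool $86.66: furniture, $75.00 or more → 5% → $4.33
Phone case $28.53: all other tangible goods → 7.25% → $2.07
Dining chair $64.33: furniture, under $75.00 → 0% → $0.00
Total tax = $0.67 + $6.94 + $2.14 + $0.21 + $4.33 + $2.07 = $16.36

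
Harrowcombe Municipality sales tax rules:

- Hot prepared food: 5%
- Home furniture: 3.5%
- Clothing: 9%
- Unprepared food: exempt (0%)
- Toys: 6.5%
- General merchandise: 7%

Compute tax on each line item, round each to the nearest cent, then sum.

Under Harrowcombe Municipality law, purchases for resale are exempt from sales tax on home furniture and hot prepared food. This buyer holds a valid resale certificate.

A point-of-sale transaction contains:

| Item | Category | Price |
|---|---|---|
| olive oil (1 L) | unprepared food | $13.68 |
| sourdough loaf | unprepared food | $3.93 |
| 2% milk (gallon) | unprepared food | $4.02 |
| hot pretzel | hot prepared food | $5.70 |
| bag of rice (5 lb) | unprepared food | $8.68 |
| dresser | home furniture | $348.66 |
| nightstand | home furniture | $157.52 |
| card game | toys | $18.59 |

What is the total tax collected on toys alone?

Card game $18.59: toys → 6.5% → $1.21
Tax on toys = $1.21

$1.21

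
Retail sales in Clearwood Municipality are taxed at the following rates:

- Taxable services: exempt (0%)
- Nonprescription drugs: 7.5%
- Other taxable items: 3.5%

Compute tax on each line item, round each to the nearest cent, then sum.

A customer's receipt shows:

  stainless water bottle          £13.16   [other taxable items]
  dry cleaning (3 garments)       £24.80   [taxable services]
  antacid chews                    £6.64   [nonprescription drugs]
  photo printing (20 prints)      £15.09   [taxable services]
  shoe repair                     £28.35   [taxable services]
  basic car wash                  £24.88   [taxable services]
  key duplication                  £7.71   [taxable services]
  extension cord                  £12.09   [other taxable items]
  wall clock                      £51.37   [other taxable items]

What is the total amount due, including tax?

£187.27

Stainless water bottle £13.16: other taxable items → 3.5% → £0.46
Dry cleaning (3 garments) £24.80: taxable services → 0% → £0.00
Antacid chews £6.64: nonprescription drugs → 7.5% → £0.50
Photo printing (20 prints) £15.09: taxable services → 0% → £0.00
Shoe repair £28.35: taxable services → 0% → £0.00
Basic car wash £24.88: taxable services → 0% → £0.00
Key duplication £7.71: taxable services → 0% → £0.00
Extension cord £12.09: other taxable items → 3.5% → £0.42
Wall clock £51.37: other taxable items → 3.5% → £1.80
Subtotal = £184.09; tax = £3.18; total due = £187.27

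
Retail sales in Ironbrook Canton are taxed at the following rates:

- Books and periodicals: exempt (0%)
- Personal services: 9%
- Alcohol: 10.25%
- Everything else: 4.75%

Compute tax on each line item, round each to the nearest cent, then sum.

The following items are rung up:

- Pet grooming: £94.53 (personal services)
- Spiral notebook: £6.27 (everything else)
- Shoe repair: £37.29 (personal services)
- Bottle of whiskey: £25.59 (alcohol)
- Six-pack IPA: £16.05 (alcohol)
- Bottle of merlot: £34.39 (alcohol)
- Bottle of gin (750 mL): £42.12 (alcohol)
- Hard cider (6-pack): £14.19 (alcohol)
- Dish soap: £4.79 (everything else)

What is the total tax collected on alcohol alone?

Bottle of whiskey £25.59: alcohol → 10.25% → £2.62
Six-pack IPA £16.05: alcohol → 10.25% → £1.65
Bottle of merlot £34.39: alcohol → 10.25% → £3.52
Bottle of gin (750 mL) £42.12: alcohol → 10.25% → £4.32
Hard cider (6-pack) £14.19: alcohol → 10.25% → £1.45
Tax on alcohol = £2.62 + £1.65 + £3.52 + £4.32 + £1.45 = £13.56

£13.56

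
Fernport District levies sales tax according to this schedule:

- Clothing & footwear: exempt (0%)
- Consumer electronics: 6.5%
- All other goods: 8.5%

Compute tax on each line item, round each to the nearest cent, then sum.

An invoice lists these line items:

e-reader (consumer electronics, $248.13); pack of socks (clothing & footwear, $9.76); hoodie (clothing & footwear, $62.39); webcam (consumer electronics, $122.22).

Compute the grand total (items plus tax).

$466.57

E-reader $248.13: consumer electronics → 6.5% → $16.13
Pack of socks $9.76: clothing & footwear → 0% → $0.00
Hoodie $62.39: clothing & footwear → 0% → $0.00
Webcam $122.22: consumer electronics → 6.5% → $7.94
Subtotal = $442.50; tax = $24.07; total due = $466.57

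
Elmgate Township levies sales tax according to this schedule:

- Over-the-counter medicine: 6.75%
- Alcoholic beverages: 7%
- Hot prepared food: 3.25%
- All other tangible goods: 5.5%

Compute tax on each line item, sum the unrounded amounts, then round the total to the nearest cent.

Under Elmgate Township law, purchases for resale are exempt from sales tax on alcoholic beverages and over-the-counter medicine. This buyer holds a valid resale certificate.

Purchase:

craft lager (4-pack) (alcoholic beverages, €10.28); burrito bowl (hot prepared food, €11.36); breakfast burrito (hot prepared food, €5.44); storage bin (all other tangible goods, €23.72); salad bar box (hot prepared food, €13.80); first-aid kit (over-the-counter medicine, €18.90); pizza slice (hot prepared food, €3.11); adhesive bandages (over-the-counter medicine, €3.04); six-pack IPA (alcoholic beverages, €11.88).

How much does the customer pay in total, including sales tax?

€103.93

Craft lager (4-pack) €10.28: alcoholic beverages, buyer-exempt → 0% → €0.00
Burrito bowl €11.36: hot prepared food → 3.25% → €0.3692
Breakfast burrito €5.44: hot prepared food → 3.25% → €0.1768
Storage bin €23.72: all other tangible goods → 5.5% → €1.3046
Salad bar box €13.80: hot prepared food → 3.25% → €0.4485
First-aid kit €18.90: over-the-counter medicine, buyer-exempt → 0% → €0.00
Pizza slice €3.11: hot prepared food → 3.25% → €0.101075
Adhesive bandages €3.04: over-the-counter medicine, buyer-exempt → 0% → €0.00
Six-pack IPA €11.88: alcoholic beverages, buyer-exempt → 0% → €0.00
Subtotal = €101.53; unrounded tax = €2.400175 → €2.40; total due = €103.93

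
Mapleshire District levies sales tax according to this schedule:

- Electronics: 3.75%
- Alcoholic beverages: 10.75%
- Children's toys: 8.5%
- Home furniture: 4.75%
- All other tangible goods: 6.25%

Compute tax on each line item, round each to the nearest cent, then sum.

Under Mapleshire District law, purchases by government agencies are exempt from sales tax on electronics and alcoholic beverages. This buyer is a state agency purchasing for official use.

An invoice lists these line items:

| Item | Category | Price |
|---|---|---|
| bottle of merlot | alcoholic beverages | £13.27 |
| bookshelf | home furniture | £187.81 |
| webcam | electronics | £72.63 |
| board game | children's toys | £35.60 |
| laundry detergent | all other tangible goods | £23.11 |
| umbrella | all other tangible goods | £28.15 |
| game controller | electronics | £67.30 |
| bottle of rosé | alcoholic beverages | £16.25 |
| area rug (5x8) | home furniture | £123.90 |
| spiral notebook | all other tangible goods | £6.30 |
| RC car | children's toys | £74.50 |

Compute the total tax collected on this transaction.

Bottle of merlot £13.27: alcoholic beverages, buyer-exempt → 0% → £0.00
Bookshelf £187.81: home furniture → 4.75% → £8.92
Webcam £72.63: electronics, buyer-exempt → 0% → £0.00
Board game £35.60: children's toys → 8.5% → £3.03
Laundry detergent £23.11: all other tangible goods → 6.25% → £1.44
Umbrella £28.15: all other tangible goods → 6.25% → £1.76
Game controller £67.30: electronics, buyer-exempt → 0% → £0.00
Bottle of rosé £16.25: alcoholic beverages, buyer-exempt → 0% → £0.00
Area rug (5x8) £123.90: home furniture → 4.75% → £5.89
Spiral notebook £6.30: all other tangible goods → 6.25% → £0.39
RC car £74.50: children's toys → 8.5% → £6.33
Total tax = £8.92 + £3.03 + £1.44 + £1.76 + £5.89 + £0.39 + £6.33 = £27.76

£27.76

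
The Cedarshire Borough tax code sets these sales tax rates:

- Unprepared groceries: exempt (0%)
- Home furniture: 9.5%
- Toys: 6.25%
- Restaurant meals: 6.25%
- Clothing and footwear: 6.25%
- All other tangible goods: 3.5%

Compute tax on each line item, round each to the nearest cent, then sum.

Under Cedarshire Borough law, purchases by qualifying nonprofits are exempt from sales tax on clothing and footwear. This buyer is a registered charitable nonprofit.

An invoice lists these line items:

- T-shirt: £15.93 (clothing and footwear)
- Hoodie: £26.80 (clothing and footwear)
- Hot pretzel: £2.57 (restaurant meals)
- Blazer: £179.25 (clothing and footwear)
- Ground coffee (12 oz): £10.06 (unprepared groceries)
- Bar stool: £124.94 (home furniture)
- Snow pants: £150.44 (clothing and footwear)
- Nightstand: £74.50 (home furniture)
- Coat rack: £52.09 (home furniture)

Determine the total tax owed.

£24.06

T-shirt £15.93: clothing and footwear, buyer-exempt → 0% → £0.00
Hoodie £26.80: clothing and footwear, buyer-exempt → 0% → £0.00
Hot pretzel £2.57: restaurant meals → 6.25% → £0.16
Blazer £179.25: clothing and footwear, buyer-exempt → 0% → £0.00
Ground coffee (12 oz) £10.06: unprepared groceries → 0% → £0.00
Bar stool £124.94: home furniture → 9.5% → £11.87
Snow pants £150.44: clothing and footwear, buyer-exempt → 0% → £0.00
Nightstand £74.50: home furniture → 9.5% → £7.08
Coat rack £52.09: home furniture → 9.5% → £4.95
Total tax = £0.16 + £11.87 + £7.08 + £4.95 = £24.06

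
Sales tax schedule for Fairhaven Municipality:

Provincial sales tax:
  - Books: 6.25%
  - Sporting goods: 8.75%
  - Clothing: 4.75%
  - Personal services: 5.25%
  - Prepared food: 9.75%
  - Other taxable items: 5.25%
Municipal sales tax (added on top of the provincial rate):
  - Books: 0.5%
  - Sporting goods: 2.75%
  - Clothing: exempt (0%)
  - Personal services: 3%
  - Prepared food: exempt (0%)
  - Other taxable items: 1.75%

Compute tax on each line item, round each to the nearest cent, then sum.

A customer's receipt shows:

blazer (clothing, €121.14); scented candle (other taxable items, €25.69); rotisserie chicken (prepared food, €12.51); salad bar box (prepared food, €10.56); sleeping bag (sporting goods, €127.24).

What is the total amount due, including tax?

Blazer €121.14: clothing → 4.75% + 0% municipal = 4.75% → €5.75
Scented candle €25.69: other taxable items → 5.25% + 1.75% municipal = 7% → €1.80
Rotisserie chicken €12.51: prepared food → 9.75% + 0% municipal = 9.75% → €1.22
Salad bar box €10.56: prepared food → 9.75% + 0% municipal = 9.75% → €1.03
Sleeping bag €127.24: sporting goods → 8.75% + 2.75% municipal = 11.5% → €14.63
Subtotal = €297.14; tax = €24.43; total due = €321.57

€321.57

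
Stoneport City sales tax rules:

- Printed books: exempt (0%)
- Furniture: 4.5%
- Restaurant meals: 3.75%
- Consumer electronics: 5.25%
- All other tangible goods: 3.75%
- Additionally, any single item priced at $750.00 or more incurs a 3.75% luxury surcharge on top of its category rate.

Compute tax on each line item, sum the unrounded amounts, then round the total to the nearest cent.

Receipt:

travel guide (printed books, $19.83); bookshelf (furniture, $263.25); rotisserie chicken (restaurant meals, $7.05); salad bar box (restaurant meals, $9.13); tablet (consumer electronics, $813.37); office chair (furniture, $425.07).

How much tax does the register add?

Travel guide $19.83: printed books → 0% → $0.00
Bookshelf $263.25: furniture → 4.5% → $11.84625
Rotisserie chicken $7.05: restaurant meals → 3.75% → $0.264375
Salad bar box $9.13: restaurant meals → 3.75% → $0.342375
Tablet $813.37: consumer electronics → 5.25% + 3.75% surcharge = 9% → $73.2033
Office chair $425.07: furniture → 4.5% → $19.12815
Unrounded tax sum = $104.78445 → $104.78

$104.78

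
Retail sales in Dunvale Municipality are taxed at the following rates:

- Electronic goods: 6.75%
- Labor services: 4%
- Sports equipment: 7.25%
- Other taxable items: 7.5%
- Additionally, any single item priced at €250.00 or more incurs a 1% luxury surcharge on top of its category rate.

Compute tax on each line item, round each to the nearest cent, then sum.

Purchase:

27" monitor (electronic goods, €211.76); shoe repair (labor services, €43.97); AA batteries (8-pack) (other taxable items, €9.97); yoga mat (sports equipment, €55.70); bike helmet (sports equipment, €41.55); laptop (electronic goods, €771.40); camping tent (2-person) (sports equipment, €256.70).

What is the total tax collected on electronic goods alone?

27" monitor €211.76: electronic goods → 6.75% → €14.29
Laptop €771.40: electronic goods → 6.75% + 1% surcharge = 7.75% → €59.78
Tax on electronic goods = €14.29 + €59.78 = €74.07

€74.07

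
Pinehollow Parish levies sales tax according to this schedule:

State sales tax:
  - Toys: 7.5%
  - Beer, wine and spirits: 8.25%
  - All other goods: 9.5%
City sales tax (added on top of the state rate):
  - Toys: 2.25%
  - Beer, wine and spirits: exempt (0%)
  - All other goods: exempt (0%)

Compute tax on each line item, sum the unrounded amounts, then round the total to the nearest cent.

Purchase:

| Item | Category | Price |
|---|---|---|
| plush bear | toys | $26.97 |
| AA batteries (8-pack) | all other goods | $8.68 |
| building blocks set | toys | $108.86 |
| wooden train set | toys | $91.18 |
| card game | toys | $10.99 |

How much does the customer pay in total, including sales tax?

Plush bear $26.97: toys → 7.5% + 2.25% city = 9.75% → $2.629575
AA batteries (8-pack) $8.68: all other goods → 9.5% + 0% city = 9.5% → $0.8246
Building blocks set $108.86: toys → 7.5% + 2.25% city = 9.75% → $10.61385
Wooden train set $91.18: toys → 7.5% + 2.25% city = 9.75% → $8.89005
Card game $10.99: toys → 7.5% + 2.25% city = 9.75% → $1.071525
Subtotal = $246.68; unrounded tax = $24.0296 → $24.03; total due = $270.71

$270.71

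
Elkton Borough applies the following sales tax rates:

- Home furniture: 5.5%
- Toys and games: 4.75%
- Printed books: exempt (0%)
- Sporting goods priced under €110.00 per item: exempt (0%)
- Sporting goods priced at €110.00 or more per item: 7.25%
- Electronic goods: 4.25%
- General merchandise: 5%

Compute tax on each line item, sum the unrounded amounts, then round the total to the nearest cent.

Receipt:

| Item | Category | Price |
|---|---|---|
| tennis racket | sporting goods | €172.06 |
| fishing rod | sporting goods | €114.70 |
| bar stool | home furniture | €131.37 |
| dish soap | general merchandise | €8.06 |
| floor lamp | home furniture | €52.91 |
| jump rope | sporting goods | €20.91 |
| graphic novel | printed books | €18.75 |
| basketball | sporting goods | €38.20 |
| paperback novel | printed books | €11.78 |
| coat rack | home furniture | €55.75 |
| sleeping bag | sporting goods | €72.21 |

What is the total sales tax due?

€34.39

Tennis racket €172.06: sporting goods, €110.00 or more → 7.25% → €12.47435
Fishing rod €114.70: sporting goods, €110.00 or more → 7.25% → €8.31575
Bar stool €131.37: home furniture → 5.5% → €7.22535
Dish soap €8.06: general merchandise → 5% → €0.403
Floor lamp €52.91: home furniture → 5.5% → €2.91005
Jump rope €20.91: sporting goods, under €110.00 → 0% → €0.00
Graphic novel €18.75: printed books → 0% → €0.00
Basketball €38.20: sporting goods, under €110.00 → 0% → €0.00
Paperback novel €11.78: printed books → 0% → €0.00
Coat rack €55.75: home furniture → 5.5% → €3.06625
Sleeping bag €72.21: sporting goods, under €110.00 → 0% → €0.00
Unrounded tax sum = €34.39475 → €34.39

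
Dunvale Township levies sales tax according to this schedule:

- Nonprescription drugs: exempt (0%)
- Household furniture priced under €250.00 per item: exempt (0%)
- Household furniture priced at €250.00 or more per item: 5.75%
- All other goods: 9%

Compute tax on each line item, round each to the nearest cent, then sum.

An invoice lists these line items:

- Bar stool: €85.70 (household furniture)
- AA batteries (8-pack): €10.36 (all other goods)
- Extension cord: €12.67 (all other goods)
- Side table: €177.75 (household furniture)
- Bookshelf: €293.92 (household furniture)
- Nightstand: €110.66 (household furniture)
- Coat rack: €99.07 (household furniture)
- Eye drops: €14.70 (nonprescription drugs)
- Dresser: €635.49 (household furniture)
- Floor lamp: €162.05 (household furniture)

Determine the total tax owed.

Bar stool €85.70: household furniture, under €250.00 → 0% → €0.00
AA batteries (8-pack) €10.36: all other goods → 9% → €0.93
Extension cord €12.67: all other goods → 9% → €1.14
Side table €177.75: household furniture, under €250.00 → 0% → €0.00
Bookshelf €293.92: household furniture, €250.00 or more → 5.75% → €16.90
Nightstand €110.66: household furniture, under €250.00 → 0% → €0.00
Coat rack €99.07: household furniture, under €250.00 → 0% → €0.00
Eye drops €14.70: nonprescription drugs → 0% → €0.00
Dresser €635.49: household furniture, €250.00 or more → 5.75% → €36.54
Floor lamp €162.05: household furniture, under €250.00 → 0% → €0.00
Total tax = €0.93 + €1.14 + €16.90 + €36.54 = €55.51

€55.51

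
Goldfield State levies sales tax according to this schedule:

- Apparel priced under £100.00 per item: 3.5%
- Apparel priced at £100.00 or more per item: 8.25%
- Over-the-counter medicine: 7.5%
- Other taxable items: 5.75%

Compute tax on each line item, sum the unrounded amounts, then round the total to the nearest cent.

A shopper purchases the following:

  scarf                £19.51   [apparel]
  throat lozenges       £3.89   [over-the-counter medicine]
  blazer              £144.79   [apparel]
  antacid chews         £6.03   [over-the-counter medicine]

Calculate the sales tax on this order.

Scarf £19.51: apparel, under £100.00 → 3.5% → £0.68285
Throat lozenges £3.89: over-the-counter medicine → 7.5% → £0.29175
Blazer £144.79: apparel, £100.00 or more → 8.25% → £11.945175
Antacid chews £6.03: over-the-counter medicine → 7.5% → £0.45225
Unrounded tax sum = £13.372025 → £13.37

£13.37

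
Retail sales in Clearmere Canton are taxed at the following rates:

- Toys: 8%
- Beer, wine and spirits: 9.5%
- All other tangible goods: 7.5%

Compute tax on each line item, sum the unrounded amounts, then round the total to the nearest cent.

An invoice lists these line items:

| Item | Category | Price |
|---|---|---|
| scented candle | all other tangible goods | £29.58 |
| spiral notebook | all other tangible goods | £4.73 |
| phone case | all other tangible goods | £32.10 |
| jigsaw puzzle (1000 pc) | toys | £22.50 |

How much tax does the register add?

Scented candle £29.58: all other tangible goods → 7.5% → £2.2185
Spiral notebook £4.73: all other tangible goods → 7.5% → £0.35475
Phone case £32.10: all other tangible goods → 7.5% → £2.4075
Jigsaw puzzle (1000 pc) £22.50: toys → 8% → £1.80
Unrounded tax sum = £6.78075 → £6.78

£6.78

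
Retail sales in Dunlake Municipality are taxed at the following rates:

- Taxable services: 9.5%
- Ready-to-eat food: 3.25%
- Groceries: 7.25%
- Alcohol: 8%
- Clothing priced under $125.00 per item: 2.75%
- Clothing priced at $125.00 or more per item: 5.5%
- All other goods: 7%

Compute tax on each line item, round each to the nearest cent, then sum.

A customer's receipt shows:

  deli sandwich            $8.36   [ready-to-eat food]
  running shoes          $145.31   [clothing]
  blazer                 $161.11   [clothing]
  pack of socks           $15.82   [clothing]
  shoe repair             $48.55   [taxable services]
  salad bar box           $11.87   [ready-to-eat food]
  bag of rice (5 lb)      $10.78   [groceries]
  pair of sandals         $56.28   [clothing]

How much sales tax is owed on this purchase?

$24.89

Deli sandwich $8.36: ready-to-eat food → 3.25% → $0.27
Running shoes $145.31: clothing, $125.00 or more → 5.5% → $7.99
Blazer $161.11: clothing, $125.00 or more → 5.5% → $8.86
Pack of socks $15.82: clothing, under $125.00 → 2.75% → $0.44
Shoe repair $48.55: taxable services → 9.5% → $4.61
Salad bar box $11.87: ready-to-eat food → 3.25% → $0.39
Bag of rice (5 lb) $10.78: groceries → 7.25% → $0.78
Pair of sandals $56.28: clothing, under $125.00 → 2.75% → $1.55
Total tax = $0.27 + $7.99 + $8.86 + $0.44 + $4.61 + $0.39 + $0.78 + $1.55 = $24.89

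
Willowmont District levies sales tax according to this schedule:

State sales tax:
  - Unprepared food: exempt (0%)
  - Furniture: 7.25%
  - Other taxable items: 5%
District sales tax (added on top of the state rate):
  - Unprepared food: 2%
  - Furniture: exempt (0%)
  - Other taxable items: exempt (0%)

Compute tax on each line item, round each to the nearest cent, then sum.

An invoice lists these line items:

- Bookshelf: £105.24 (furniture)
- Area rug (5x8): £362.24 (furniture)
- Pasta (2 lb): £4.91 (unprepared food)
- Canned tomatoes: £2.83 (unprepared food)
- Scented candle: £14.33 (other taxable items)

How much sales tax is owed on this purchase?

Bookshelf £105.24: furniture → 7.25% + 0% district = 7.25% → £7.63
Area rug (5x8) £362.24: furniture → 7.25% + 0% district = 7.25% → £26.26
Pasta (2 lb) £4.91: unprepared food → 0% + 2% district = 2% → £0.10
Canned tomatoes £2.83: unprepared food → 0% + 2% district = 2% → £0.06
Scented candle £14.33: other taxable items → 5% + 0% district = 5% → £0.72
Total tax = £7.63 + £26.26 + £0.10 + £0.06 + £0.72 = £34.77

£34.77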